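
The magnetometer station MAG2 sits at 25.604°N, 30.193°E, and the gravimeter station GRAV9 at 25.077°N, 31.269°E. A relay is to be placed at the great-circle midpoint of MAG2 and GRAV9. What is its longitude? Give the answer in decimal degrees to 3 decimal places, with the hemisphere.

Bx = cos φ₂ cos Δλ = 0.905579,  By = cos φ₂ sin Δλ = 0.017009
φₘ = atan2(sin φ₁ + sin φ₂, √((cos φ₁ + Bx)² + By²)) = 25.34148°
λₘ = λ₁ + atan2(By, cos φ₁ + Bx) = 30.73217°

30.732°E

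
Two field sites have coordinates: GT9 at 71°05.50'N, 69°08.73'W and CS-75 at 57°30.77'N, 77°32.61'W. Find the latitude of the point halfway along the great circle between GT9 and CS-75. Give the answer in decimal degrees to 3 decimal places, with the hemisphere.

64.359°N

GT9: φ = +71.09167°, λ = -69.14550°
CS-75: φ = +57.51283°, λ = -77.54350°
Bx = cos φ₂ cos Δλ = 0.531351,  By = cos φ₂ sin Δλ = -0.078444
φₘ = atan2(sin φ₁ + sin φ₂, √((cos φ₁ + Bx)² + By²)) = 64.35869°
λₘ = λ₁ + atan2(By, cos φ₁ + Bx) = -74.38510°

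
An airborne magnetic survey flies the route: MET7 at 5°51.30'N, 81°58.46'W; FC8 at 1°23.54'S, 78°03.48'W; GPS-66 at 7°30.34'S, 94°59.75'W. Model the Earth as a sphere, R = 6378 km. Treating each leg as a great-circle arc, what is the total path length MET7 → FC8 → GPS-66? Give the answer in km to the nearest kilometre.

2915 km

MET7: φ = +5.85500°, λ = -81.97433°
FC8: φ = -1.39233°, λ = -78.05800°
GPS-66: φ = -7.50567°, λ = -94.99583°
MET7→FC8: c = 0.143731 rad, d = 916.71 km
FC8→GPS-66: c = 0.313309 rad, d = 1998.28 km
Total = 916.71 + 1998.28 = 2915.00 km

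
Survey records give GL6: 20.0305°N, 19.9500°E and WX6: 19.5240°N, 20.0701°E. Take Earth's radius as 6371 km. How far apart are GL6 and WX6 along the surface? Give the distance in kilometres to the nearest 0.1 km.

Δφ = -0.5065°,  Δλ = 0.1201°
a = sin²(Δφ/2) + cos φ₁ cos φ₂ sin²(Δλ/2) = 0.000021
c = 2·arcsin(√a) = 0.009057 rad = 0.5190°
d = R·c = 6371 × 0.009057 = 57.7 km

57.7 km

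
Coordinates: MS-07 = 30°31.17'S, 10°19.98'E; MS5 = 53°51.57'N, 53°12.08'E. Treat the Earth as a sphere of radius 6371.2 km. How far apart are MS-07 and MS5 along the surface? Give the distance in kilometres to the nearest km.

10248 km

MS-07: φ = -30.51950°, λ = +10.33300°
MS5: φ = +53.85950°, λ = +53.20133°
Δφ = 84.3790°,  Δλ = 42.8683°
a = sin²(Δφ/2) + cos φ₁ cos φ₂ sin²(Δλ/2) = 0.518873
c = 2·arcsin(√a) = 1.608550 rad = 92.1632°
d = R·c = 6371.2 × 1.608550 = 10248.4 km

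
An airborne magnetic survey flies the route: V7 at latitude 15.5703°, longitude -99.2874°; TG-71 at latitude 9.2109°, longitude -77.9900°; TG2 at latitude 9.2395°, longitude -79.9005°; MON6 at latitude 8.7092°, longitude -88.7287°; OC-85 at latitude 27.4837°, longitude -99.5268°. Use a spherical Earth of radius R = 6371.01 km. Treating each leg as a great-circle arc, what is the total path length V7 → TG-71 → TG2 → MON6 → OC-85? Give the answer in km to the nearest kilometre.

V7→TG-71: c = 0.379341 rad, d = 2416.79 km
TG-71→TG2: c = 0.032917 rad, d = 209.71 km
TG2→MON6: c = 0.152472 rad, d = 971.40 km
MON6→OC-85: c = 0.372925 rad, d = 2375.91 km
Total = 2416.79 + 209.71 + 971.40 + 2375.91 = 5973.81 km

5974 km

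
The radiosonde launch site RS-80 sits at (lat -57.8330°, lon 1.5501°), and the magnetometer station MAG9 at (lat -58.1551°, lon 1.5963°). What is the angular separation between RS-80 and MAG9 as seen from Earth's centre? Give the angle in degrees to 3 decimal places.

0.323°

Δφ = -0.3221°,  Δλ = 0.0462°
a = sin²(Δφ/2) + cos φ₁ cos φ₂ sin²(Δλ/2) = 0.000008
c = 2·arcsin(√a) = 0.005638 rad = 0.3230°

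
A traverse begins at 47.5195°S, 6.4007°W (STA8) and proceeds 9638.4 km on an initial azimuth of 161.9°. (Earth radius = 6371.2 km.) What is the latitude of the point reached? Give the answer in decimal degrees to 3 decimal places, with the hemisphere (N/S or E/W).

43.124°S

δ = d/R = 9638.4/6371.2 = 1.512808 rad
φ₂ = arcsin(sin φ₁ cos δ + cos φ₁ sin δ cos θ)
   = arcsin(-0.73751·0.05796 + 0.67534·0.99832·-0.95052) = -43.12440°
λ₂ = λ₁ + atan2(sin θ sin δ cos φ₁, cos δ − sin φ₁ sin φ₂) = 148.45220°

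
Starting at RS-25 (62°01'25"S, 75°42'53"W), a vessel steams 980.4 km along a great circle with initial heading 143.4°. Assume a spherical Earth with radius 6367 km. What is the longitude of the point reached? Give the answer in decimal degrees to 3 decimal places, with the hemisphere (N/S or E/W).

61.263°W

RS-25: φ = -62.02361°, λ = -75.71472°
δ = d/R = 980.4/6367 = 0.153981 rad
φ₂ = arcsin(sin φ₁ cos δ + cos φ₁ sin δ cos θ)
   = arcsin(-0.88314·0.98817 + 0.46911·0.15337·-0.80282) = -68.50564°
λ₂ = λ₁ + atan2(sin θ sin δ cos φ₁, cos δ − sin φ₁ sin φ₂) = -61.26260°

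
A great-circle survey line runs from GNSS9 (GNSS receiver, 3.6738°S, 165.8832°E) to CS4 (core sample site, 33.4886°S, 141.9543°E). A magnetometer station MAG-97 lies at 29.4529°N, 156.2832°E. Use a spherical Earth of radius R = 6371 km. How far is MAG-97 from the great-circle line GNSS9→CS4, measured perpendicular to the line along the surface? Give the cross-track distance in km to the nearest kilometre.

2800 km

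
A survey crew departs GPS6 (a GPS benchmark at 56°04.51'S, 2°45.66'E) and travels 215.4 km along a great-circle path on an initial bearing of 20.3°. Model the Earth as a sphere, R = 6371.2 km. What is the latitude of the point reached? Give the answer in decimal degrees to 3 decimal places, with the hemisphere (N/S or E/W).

GPS6: φ = -56.07517°, λ = +2.76100°
δ = d/R = 215.4/6371.2 = 0.033808 rad
φ₂ = arcsin(sin φ₁ cos δ + cos φ₁ sin δ cos θ)
   = arcsin(-0.82977·0.99943 + 0.55810·0.03380·0.93789) = -54.25285°
λ₂ = λ₁ + atan2(sin θ sin δ cos φ₁, cos δ − sin φ₁ sin φ₂) = 3.91120°

54.253°S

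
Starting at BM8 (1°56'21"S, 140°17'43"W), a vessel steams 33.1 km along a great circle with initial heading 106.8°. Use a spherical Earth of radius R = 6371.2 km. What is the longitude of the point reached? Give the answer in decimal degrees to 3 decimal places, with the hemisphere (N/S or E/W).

140.010°W

BM8: φ = -1.93917°, λ = -140.29528°
δ = d/R = 33.1/6371.2 = 0.005195 rad
φ₂ = arcsin(sin φ₁ cos δ + cos φ₁ sin δ cos θ)
   = arcsin(-0.03384·0.99999 + 0.99943·0.00520·-0.28903) = -2.02518°
λ₂ = λ₁ + atan2(sin θ sin δ cos φ₁, cos δ − sin φ₁ sin φ₂) = -140.01014°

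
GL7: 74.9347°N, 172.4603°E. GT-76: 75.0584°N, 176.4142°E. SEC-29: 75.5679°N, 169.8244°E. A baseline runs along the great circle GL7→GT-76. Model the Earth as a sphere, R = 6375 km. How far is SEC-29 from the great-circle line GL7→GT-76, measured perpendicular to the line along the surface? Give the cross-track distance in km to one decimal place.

δ₁₃ = central angle GL7→SEC-29 = 0.016100 rad  (haversine)
θ₁₃ = bearing GL7→SEC-29 = 314.607°,  θ₁₂ = bearing GL7→GT-76 = 81.202°
dₓₜ = R·arcsin(sin δ₁₃ · sin(θ₁₃ − θ₁₂)) = 6375·arcsin(0.01610·sin(233.405°)) = -82.405 km
|dₓₜ| = 82.405 km

82.4 km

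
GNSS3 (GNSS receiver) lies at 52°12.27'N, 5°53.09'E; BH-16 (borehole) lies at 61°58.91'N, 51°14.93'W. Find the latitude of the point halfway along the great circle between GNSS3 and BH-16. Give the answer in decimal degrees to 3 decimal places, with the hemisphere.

60.326°N

GNSS3: φ = +52.20450°, λ = +5.88483°
BH-16: φ = +61.98183°, λ = -51.24883°
Bx = cos φ₂ cos Δλ = 0.254925,  By = cos φ₂ sin Δλ = -0.394563
φₘ = atan2(sin φ₁ + sin φ₂, √((cos φ₁ + Bx)² + By²)) = 60.32593°
λₘ = λ₁ + atan2(By, cos φ₁ + Bx) = -18.56577°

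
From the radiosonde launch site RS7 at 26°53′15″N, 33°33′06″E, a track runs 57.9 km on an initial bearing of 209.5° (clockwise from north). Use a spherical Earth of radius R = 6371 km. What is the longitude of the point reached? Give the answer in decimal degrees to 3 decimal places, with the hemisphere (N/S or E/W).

33.265°E

RS7: φ = +26.88750°, λ = +33.55167°
δ = d/R = 57.9/6371 = 0.009088 rad
φ₂ = arcsin(sin φ₁ cos δ + cos φ₁ sin δ cos θ)
   = arcsin(0.45224·0.99996 + 0.89190·0.00909·-0.87036) = 26.43401°
λ₂ = λ₁ + atan2(sin θ sin δ cos φ₁, cos δ − sin φ₁ sin φ₂) = 33.26532°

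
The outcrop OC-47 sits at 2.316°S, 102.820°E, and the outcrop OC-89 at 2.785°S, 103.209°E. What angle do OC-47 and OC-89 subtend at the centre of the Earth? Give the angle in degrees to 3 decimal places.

0.609°

Δφ = -0.4690°,  Δλ = 0.3890°
a = sin²(Δφ/2) + cos φ₁ cos φ₂ sin²(Δλ/2) = 0.000028
c = 2·arcsin(√a) = 0.010630 rad = 0.6091°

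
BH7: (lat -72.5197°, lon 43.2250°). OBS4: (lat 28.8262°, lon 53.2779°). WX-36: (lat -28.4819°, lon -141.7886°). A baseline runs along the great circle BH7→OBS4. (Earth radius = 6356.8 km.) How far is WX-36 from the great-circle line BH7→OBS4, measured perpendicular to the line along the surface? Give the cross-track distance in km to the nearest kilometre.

1466 km

δ₁₃ = central angle BH7→WX-36 = 1.377753 rad  (haversine)
θ₁₃ = bearing BH7→WX-36 = 175.511°,  θ₁₂ = bearing BH7→OBS4 = 8.981°
dₓₜ = R·arcsin(sin δ₁₃ · sin(θ₁₃ − θ₁₂)) = 6356.8·arcsin(0.98142·sin(166.530°)) = 1466.190 km
|dₓₜ| = 1466.190 km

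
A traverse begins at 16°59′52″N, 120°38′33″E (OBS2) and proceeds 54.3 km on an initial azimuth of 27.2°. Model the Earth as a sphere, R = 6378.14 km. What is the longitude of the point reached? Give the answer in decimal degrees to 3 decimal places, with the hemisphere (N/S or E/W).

120.876°E

OBS2: φ = +16.99778°, λ = +120.64250°
δ = d/R = 54.3/6378.14 = 0.008513 rad
φ₂ = arcsin(sin φ₁ cos δ + cos φ₁ sin δ cos θ)
   = arcsin(0.29233·0.99996 + 0.95632·0.00851·0.88942) = 17.43149°
λ₂ = λ₁ + atan2(sin θ sin δ cos φ₁, cos δ − sin φ₁ sin φ₂) = 120.87620°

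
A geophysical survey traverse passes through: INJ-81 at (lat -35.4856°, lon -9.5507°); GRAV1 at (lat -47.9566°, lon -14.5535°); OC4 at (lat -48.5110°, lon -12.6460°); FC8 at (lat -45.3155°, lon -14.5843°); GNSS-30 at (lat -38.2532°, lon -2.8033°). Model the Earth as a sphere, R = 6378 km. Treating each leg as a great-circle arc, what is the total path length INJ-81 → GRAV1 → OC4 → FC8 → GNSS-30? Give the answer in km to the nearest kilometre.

INJ-81→GRAV1: c = 0.227079 rad, d = 1448.31 km
GRAV1→OC4: c = 0.024194 rad, d = 154.31 km
OC4→FC8: c = 0.060365 rad, d = 385.01 km
FC8→GNSS-30: c = 0.196373 rad, d = 1252.46 km
Total = 1448.31 + 154.31 + 385.01 + 1252.46 = 3240.09 km

3240 km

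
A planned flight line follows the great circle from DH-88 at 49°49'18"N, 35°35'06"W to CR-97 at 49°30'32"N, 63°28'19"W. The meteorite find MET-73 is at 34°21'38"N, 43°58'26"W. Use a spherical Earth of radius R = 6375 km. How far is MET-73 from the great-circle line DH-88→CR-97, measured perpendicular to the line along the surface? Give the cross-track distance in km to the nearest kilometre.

DH-88: φ = +49.82167°, λ = -35.58500°
CR-97: φ = +49.50889°, λ = -63.47194°
MET-73: φ = +34.36056°, λ = -43.97389°
δ₁₃ = central angle DH-88→MET-73 = 0.290456 rad  (haversine)
θ₁₃ = bearing DH-88→MET-73 = 204.868°,  θ₁₂ = bearing DH-88→CR-97 = 279.744°
dₓₜ = R·arcsin(sin δ₁₃ · sin(θ₁₃ − θ₁₂)) = 6375·arcsin(0.28639·sin(-74.876°)) = -1785.761 km
|dₓₜ| = 1785.761 km

1786 km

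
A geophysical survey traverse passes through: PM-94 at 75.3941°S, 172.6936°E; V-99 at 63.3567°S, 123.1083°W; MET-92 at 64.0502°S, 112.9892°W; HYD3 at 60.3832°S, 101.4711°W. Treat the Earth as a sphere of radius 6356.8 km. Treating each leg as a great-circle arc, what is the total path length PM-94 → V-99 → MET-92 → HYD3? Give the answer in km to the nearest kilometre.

3876 km

PM-94→V-99: c = 0.417390 rad, d = 2653.26 km
V-99→MET-92: c = 0.079086 rad, d = 502.73 km
MET-92→HYD3: c = 0.113218 rad, d = 719.71 km
Total = 2653.26 + 502.73 + 719.71 = 3875.70 km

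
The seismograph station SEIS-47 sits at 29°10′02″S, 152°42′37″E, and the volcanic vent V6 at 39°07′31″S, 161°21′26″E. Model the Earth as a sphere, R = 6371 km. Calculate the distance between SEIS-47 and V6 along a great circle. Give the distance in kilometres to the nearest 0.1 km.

1362.0 km

SEIS-47: φ = -29.16722°, λ = +152.71028°
V6: φ = -39.12528°, λ = +161.35722°
Δφ = -9.9581°,  Δλ = 8.6469°
a = sin²(Δφ/2) + cos φ₁ cos φ₂ sin²(Δλ/2) = 0.011383
c = 2·arcsin(√a) = 0.213785 rad = 12.2490°
d = R·c = 6371 × 0.213785 = 1362.0 km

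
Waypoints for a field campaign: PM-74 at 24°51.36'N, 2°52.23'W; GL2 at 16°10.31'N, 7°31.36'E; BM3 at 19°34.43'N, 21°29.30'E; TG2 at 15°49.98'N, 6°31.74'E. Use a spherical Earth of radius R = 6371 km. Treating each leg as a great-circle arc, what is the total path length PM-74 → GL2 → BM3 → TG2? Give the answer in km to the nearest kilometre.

4612 km

PM-74: φ = +24.85600°, λ = -2.87050°
GL2: φ = +16.17183°, λ = +7.52267°
BM3: φ = +19.57383°, λ = +21.48833°
TG2: φ = +15.83300°, λ = +6.52900°
PM-74→GL2: c = 0.227481 rad, d = 1449.28 km
GL2→BM3: c = 0.239366 rad, d = 1525.00 km
BM3→TG2: c = 0.257032 rad, d = 1637.55 km
Total = 1449.28 + 1525.00 + 1637.55 = 4611.83 km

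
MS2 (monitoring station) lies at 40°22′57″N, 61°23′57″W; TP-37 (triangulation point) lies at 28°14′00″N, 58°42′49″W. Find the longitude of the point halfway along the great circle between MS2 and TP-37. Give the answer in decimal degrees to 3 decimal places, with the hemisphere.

59.959°W

MS2: φ = +40.38250°, λ = -61.39917°
TP-37: φ = +28.23333°, λ = -58.71361°
Bx = cos φ₂ cos Δλ = 0.880061,  By = cos φ₂ sin Δλ = 0.041280
φₘ = atan2(sin φ₁ + sin φ₂, √((cos φ₁ + Bx)² + By²)) = 34.31520°
λₘ = λ₁ + atan2(By, cos φ₁ + Bx) = -59.95886°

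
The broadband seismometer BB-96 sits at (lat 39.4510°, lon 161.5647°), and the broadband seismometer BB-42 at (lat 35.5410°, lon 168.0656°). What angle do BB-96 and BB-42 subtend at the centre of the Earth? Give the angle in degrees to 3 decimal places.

Δφ = -3.9100°,  Δλ = 6.5009°
a = sin²(Δφ/2) + cos φ₁ cos φ₂ sin²(Δλ/2) = 0.003184
c = 2·arcsin(√a) = 0.112910 rad = 6.4693°

6.469°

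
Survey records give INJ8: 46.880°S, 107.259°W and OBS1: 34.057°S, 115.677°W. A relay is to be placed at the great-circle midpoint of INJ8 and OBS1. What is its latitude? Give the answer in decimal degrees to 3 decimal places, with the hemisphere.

Bx = cos φ₂ cos Δλ = 0.819555,  By = cos φ₂ sin Δλ = -0.121284
φₘ = atan2(sin φ₁ + sin φ₂, √((cos φ₁ + Bx)² + By²)) = -40.54421°
λₘ = λ₁ + atan2(By, cos φ₁ + Bx) = -111.87223°

40.544°S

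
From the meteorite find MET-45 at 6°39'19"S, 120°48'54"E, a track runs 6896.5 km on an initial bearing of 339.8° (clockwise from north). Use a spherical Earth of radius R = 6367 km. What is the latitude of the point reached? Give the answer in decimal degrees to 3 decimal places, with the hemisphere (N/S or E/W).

50.284°N

MET-45: φ = -6.65528°, λ = +120.81500°
δ = d/R = 6896.5/6367 = 1.083163 rad
φ₂ = arcsin(sin φ₁ cos δ + cos φ₁ sin δ cos θ)
   = arcsin(-0.11590·0.46854 + 0.99326·0.88344·0.93849) = 50.28372°
λ₂ = λ₁ + atan2(sin θ sin δ cos φ₁, cos δ − sin φ₁ sin φ₂) = 92.29931°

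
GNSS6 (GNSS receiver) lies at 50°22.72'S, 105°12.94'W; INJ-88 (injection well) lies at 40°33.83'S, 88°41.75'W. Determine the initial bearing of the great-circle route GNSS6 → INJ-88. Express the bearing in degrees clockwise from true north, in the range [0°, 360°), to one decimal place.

55.9°

GNSS6: φ = -50.37867°, λ = -105.21567°
INJ-88: φ = -40.56383°, λ = -88.69583°
Δλ = 16.5198°
y = sin Δλ · cos φ₂ = 0.216013
x = cos φ₁ sin φ₂ − sin φ₁ cos φ₂ cos Δλ = 0.146310
θ = atan2(y, x) = 55.8895° → 55.8895° (mod 360°)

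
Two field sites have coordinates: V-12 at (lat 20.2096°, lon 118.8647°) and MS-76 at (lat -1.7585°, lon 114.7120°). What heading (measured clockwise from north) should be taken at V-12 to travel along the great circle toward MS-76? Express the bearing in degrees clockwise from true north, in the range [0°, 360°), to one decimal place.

Δλ = -4.1527°
y = sin Δλ · cos φ₂ = -0.072381
x = cos φ₁ sin φ₂ − sin φ₁ cos φ₂ cos Δλ = -0.373184
θ = atan2(y, x) = -169.0235° → 190.9765° (mod 360°)

191.0°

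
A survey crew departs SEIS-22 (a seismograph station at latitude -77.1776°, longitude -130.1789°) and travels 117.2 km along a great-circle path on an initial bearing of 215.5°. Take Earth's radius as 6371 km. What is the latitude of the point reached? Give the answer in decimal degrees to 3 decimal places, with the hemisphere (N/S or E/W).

78.020°S

δ = d/R = 117.2/6371 = 0.018396 rad
φ₂ = arcsin(sin φ₁ cos δ + cos φ₁ sin δ cos θ)
   = arcsin(-0.97506·0.99983 + 0.22193·0.01839·-0.81412) = -78.02030°
λ₂ = λ₁ + atan2(sin θ sin δ cos φ₁, cos δ − sin φ₁ sin φ₂) = -133.12882°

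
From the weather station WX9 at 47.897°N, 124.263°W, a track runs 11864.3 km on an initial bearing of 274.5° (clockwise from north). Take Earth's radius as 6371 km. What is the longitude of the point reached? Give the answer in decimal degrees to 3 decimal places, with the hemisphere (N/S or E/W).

131.155°E

δ = d/R = 11864.3/6371 = 1.862235 rad
φ₂ = arcsin(sin φ₁ cos δ + cos φ₁ sin δ cos θ)
   = arcsin(0.74194·-0.28733 + 0.67047·0.95783·0.07846) = -9.36925°
λ₂ = λ₁ + atan2(sin θ sin δ cos φ₁, cos δ − sin φ₁ sin φ₂) = 131.15525°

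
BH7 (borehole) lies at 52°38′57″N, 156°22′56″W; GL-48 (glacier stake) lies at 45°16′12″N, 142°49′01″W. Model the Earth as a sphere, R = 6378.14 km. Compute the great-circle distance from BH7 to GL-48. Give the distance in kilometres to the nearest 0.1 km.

1283.9 km

BH7: φ = +52.64917°, λ = -156.38222°
GL-48: φ = +45.27000°, λ = -142.81694°
Δφ = -7.3792°,  Δλ = 13.5653°
a = sin²(Δφ/2) + cos φ₁ cos φ₂ sin²(Δλ/2) = 0.010097
c = 2·arcsin(√a) = 0.201303 rad = 11.5338°
d = R·c = 6378.14 × 0.201303 = 1283.9 km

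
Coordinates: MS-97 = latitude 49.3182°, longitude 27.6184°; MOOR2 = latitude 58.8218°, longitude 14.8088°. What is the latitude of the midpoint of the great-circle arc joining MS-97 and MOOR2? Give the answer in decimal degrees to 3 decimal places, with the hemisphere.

54.238°N

Bx = cos φ₂ cos Δλ = 0.504817,  By = cos φ₂ sin Δλ = -0.114781
φₘ = atan2(sin φ₁ + sin φ₂, √((cos φ₁ + Bx)² + By²)) = 54.23803°
λₘ = λ₁ + atan2(By, cos φ₁ + Bx) = 21.95131°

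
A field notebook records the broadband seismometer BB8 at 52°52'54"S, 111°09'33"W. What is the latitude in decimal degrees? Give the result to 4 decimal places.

52.8817°S

52° + 52′/60 + 54″/3600 = 52 + 0.86667 + 0.01500 = 52.8817°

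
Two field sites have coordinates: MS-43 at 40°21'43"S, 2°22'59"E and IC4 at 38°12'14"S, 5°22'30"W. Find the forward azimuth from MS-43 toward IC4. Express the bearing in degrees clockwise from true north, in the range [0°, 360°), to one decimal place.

MS-43: φ = -40.36194°, λ = +2.38306°
IC4: φ = -38.20389°, λ = -5.37500°
Δλ = -7.7581°
y = sin Δλ · cos φ₂ = -0.106077
x = cos φ₁ sin φ₂ − sin φ₁ cos φ₂ cos Δλ = 0.032998
θ = atan2(y, x) = -72.7203° → 287.2797° (mod 360°)

287.3°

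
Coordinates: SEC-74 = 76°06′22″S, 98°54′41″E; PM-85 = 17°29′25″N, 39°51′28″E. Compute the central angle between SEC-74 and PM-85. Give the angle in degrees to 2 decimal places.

SEC-74: φ = -76.10611°, λ = +98.91139°
PM-85: φ = +17.49028°, λ = +39.85778°
Δφ = 93.5964°,  Δλ = -59.0536°
a = sin²(Δφ/2) + cos φ₁ cos φ₂ sin²(Δλ/2) = 0.586989
c = 2·arcsin(√a) = 1.745665 rad = 100.0192°

100.02°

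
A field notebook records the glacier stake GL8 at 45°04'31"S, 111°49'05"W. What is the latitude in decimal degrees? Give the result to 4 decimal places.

45° + 4′/60 + 31″/3600 = 45 + 0.06667 + 0.00861 = 45.0753°

45.0753°S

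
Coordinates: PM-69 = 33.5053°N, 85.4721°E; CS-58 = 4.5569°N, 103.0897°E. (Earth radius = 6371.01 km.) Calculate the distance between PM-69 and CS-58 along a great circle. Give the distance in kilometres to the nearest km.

Δφ = -28.9484°,  Δλ = 17.6176°
a = sin²(Δφ/2) + cos φ₁ cos φ₂ sin²(Δλ/2) = 0.081965
c = 2·arcsin(√a) = 0.580715 rad = 33.2725°
d = R·c = 6371.01 × 0.580715 = 3699.7 km

3700 km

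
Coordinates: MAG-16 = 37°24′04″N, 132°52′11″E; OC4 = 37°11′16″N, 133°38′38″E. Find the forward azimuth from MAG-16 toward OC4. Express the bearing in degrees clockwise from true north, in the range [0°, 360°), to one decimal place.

108.9°

MAG-16: φ = +37.40111°, λ = +132.86972°
OC4: φ = +37.18778°, λ = +133.64389°
Δλ = 0.7742°
y = sin Δλ · cos φ₂ = 0.010764
x = cos φ₁ sin φ₂ − sin φ₁ cos φ₂ cos Δλ = -0.003679
θ = atan2(y, x) = 108.8708° → 108.8708° (mod 360°)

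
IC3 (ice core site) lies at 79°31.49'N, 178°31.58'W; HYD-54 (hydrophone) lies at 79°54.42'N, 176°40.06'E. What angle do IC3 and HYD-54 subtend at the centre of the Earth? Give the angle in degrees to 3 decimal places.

0.939°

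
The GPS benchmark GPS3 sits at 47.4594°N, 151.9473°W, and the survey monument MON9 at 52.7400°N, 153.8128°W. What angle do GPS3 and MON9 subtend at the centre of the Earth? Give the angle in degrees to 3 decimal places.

Δφ = 5.2806°,  Δλ = -1.8655°
a = sin²(Δφ/2) + cos φ₁ cos φ₂ sin²(Δλ/2) = 0.002231
c = 2·arcsin(√a) = 0.094492 rad = 5.4140°

5.414°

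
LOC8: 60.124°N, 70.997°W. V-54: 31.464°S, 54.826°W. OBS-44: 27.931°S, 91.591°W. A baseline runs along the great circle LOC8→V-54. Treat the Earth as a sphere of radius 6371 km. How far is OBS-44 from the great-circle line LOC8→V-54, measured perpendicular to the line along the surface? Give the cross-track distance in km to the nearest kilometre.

3543 km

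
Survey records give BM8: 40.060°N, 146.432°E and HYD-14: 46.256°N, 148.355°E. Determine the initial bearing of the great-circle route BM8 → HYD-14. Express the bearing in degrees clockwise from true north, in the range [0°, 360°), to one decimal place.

12.1°

Δλ = 1.9230°
y = sin Δλ · cos φ₂ = 0.023202
x = cos φ₁ sin φ₂ − sin φ₁ cos φ₂ cos Δλ = 0.108181
θ = atan2(y, x) = 12.1052° → 12.1052° (mod 360°)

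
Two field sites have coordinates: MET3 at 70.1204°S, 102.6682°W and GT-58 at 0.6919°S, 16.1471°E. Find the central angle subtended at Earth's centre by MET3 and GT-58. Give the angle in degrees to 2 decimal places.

98.77°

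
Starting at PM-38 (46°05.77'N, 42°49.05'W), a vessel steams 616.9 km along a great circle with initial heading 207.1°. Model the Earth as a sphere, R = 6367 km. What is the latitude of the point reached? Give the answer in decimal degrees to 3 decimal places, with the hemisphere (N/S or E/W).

PM-38: φ = +46.09617°, λ = -42.81750°
δ = d/R = 616.9/6367 = 0.096890 rad
φ₂ = arcsin(sin φ₁ cos δ + cos φ₁ sin δ cos θ)
   = arcsin(0.72050·0.99531 + 0.69345·0.09674·-0.89021) = 41.10240°
λ₂ = λ₁ + atan2(sin θ sin δ cos φ₁, cos δ − sin φ₁ sin φ₂) = -46.17023°

41.102°N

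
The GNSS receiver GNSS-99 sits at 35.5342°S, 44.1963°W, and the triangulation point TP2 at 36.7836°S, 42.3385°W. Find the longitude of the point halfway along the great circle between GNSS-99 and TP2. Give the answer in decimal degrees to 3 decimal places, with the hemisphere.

43.275°W

Bx = cos φ₂ cos Δλ = 0.800482,  By = cos φ₂ sin Δλ = 0.025965
φₘ = atan2(sin φ₁ + sin φ₂, √((cos φ₁ + Bx)² + By²)) = -36.16249°
λₘ = λ₁ + atan2(By, cos φ₁ + Bx) = -43.27480°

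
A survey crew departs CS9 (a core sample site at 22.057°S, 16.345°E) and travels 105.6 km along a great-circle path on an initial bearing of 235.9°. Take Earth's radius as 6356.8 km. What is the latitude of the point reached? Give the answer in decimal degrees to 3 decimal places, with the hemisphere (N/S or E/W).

δ = d/R = 105.6/6356.8 = 0.016612 rad
φ₂ = arcsin(sin φ₁ cos δ + cos φ₁ sin δ cos θ)
   = arcsin(-0.37553·0.99986 + 0.92681·0.01661·-0.56064) = -22.58840°
λ₂ = λ₁ + atan2(sin θ sin δ cos φ₁, cos δ − sin φ₁ sin φ₂) = 15.49137°

22.588°S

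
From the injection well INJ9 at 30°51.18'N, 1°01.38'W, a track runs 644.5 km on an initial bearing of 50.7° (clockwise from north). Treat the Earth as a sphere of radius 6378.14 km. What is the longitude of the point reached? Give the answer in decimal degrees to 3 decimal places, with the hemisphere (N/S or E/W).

INJ9: φ = +30.85300°, λ = -1.02300°
δ = d/R = 644.5/6378.14 = 0.101048 rad
φ₂ = arcsin(sin φ₁ cos δ + cos φ₁ sin δ cos θ)
   = arcsin(0.51284·0.99490 + 0.85849·0.10088·0.63338) = 34.40733°
λ₂ = λ₁ + atan2(sin θ sin δ cos φ₁, cos δ − sin φ₁ sin φ₂) = 4.40623°

4.406°E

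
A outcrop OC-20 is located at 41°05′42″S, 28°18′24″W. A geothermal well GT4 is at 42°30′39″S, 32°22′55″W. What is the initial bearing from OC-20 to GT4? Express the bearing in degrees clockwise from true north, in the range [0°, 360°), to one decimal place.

243.7°

OC-20: φ = -41.09500°, λ = -28.30667°
GT4: φ = -42.51083°, λ = -32.38194°
Δλ = -4.0753°
y = sin Δλ · cos φ₂ = -0.052387
x = cos φ₁ sin φ₂ − sin φ₁ cos φ₂ cos Δλ = -0.025934
θ = atan2(y, x) = -116.3371° → 243.6629° (mod 360°)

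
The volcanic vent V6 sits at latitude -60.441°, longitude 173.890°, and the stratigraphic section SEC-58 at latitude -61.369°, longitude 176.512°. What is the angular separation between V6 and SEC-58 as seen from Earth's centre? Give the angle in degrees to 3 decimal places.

Δφ = -0.9280°,  Δλ = 2.6220°
a = sin²(Δφ/2) + cos φ₁ cos φ₂ sin²(Δλ/2) = 0.000189
c = 2·arcsin(√a) = 0.027519 rad = 1.5767°

1.577°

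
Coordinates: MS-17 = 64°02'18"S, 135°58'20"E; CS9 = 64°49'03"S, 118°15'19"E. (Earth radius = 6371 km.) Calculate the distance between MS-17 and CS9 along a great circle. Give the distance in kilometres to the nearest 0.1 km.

851.9 km

MS-17: φ = -64.03833°, λ = +135.97222°
CS9: φ = -64.81750°, λ = +118.25528°
Δφ = -0.7792°,  Δλ = -17.7169°
a = sin²(Δφ/2) + cos φ₁ cos φ₂ sin²(Δλ/2) = 0.004464
c = 2·arcsin(√a) = 0.133719 rad = 7.6615°
d = R·c = 6371 × 0.133719 = 851.9 km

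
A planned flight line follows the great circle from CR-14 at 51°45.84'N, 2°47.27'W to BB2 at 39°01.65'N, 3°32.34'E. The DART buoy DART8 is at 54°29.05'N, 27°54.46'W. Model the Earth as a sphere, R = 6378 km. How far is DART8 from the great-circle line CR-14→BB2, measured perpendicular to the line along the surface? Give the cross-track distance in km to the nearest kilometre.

CR-14: φ = +51.76400°, λ = -2.78783°
BB2: φ = +39.02750°, λ = +3.53900°
DART8: φ = +54.48417°, λ = -27.90767°
δ₁₃ = central angle CR-14→DART8 = 0.265853 rad  (haversine)
θ₁₃ = bearing CR-14→DART8 = 290.175°,  θ₁₂ = bearing CR-14→BB2 = 158.448°
dₓₜ = R·arcsin(sin δ₁₃ · sin(θ₁₃ − θ₁₂)) = 6378·arcsin(0.26273·sin(131.727°)) = 1258.771 km
|dₓₜ| = 1258.771 km

1259 km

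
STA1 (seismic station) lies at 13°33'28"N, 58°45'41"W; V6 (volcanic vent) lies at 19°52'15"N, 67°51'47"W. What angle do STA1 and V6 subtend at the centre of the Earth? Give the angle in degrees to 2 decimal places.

STA1: φ = +13.55778°, λ = -58.76139°
V6: φ = +19.87083°, λ = -67.86306°
Δφ = 6.3131°,  Δλ = -9.1017°
a = sin²(Δφ/2) + cos φ₁ cos φ₂ sin²(Δλ/2) = 0.008788
c = 2·arcsin(√a) = 0.187760 rad = 10.7579°

10.76°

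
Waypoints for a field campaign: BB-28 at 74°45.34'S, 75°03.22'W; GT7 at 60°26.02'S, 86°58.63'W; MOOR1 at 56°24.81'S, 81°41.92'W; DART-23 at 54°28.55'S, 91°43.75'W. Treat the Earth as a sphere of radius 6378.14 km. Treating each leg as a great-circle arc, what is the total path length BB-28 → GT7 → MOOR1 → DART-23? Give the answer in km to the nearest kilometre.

2876 km

BB-28: φ = -74.75567°, λ = -75.05367°
GT7: φ = -60.43367°, λ = -86.97717°
MOOR1: φ = -56.41350°, λ = -81.69867°
DART-23: φ = -54.47583°, λ = -91.72917°
BB-28→GT7: c = 0.261042 rad, d = 1664.96 km
GT7→MOOR1: c = 0.085092 rad, d = 542.73 km
MOOR1→DART-23: c = 0.104784 rad, d = 668.33 km
Total = 1664.96 + 542.73 + 668.33 = 2876.02 km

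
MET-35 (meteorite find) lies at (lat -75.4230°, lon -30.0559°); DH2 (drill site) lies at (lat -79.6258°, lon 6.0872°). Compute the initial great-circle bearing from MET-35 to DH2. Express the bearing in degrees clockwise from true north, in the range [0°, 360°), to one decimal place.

Δλ = 36.1431°
y = sin Δλ · cos φ₂ = 0.106210
x = cos φ₁ sin φ₂ − sin φ₁ cos φ₂ cos Δλ = -0.106828
θ = atan2(y, x) = 135.1662° → 135.1662° (mod 360°)

135.2°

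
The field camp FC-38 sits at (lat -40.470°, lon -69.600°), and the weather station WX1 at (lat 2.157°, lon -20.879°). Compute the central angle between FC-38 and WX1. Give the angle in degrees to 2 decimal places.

61.50°

Δφ = 42.6270°,  Δλ = 48.7210°
a = sin²(Δφ/2) + cos φ₁ cos φ₂ sin²(Δλ/2) = 0.261450
c = 2·arcsin(√a) = 1.073445 rad = 61.5039°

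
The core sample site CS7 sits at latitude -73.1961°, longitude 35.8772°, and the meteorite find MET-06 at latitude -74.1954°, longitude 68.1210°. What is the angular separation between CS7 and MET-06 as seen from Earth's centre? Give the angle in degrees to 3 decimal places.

8.994°

Δφ = -0.9993°,  Δλ = 32.2438°
a = sin²(Δφ/2) + cos φ₁ cos φ₂ sin²(Δλ/2) = 0.006147
c = 2·arcsin(√a) = 0.156970 rad = 8.9937°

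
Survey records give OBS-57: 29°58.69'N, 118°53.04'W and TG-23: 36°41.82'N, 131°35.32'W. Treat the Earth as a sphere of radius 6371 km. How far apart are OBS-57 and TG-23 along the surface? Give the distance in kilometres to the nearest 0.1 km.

1394.9 km

OBS-57: φ = +29.97817°, λ = -118.88400°
TG-23: φ = +36.69700°, λ = -131.58867°
Δφ = 6.7188°,  Δλ = -12.7047°
a = sin²(Δφ/2) + cos φ₁ cos φ₂ sin²(Δλ/2) = 0.011936
c = 2·arcsin(√a) = 0.218943 rad = 12.5445°
d = R·c = 6371 × 0.218943 = 1394.9 km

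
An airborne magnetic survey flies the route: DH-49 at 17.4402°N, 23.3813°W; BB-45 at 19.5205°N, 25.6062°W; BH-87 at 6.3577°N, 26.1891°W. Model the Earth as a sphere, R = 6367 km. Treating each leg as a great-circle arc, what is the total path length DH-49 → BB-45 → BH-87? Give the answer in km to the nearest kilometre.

DH-49→BB-45: c = 0.051715 rad, d = 329.27 km
BB-45→BH-87: c = 0.229947 rad, d = 1464.07 km
Total = 329.27 + 1464.07 = 1793.34 km

1793 km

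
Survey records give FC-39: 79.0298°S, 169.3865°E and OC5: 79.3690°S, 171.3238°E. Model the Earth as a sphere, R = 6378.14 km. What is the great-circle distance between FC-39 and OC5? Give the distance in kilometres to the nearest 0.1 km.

55.3 km

Δφ = -0.3392°,  Δλ = 1.9373°
a = sin²(Δφ/2) + cos φ₁ cos φ₂ sin²(Δλ/2) = 0.000019
c = 2·arcsin(√a) = 0.008671 rad = 0.4968°
d = R·c = 6378.14 × 0.008671 = 55.3 km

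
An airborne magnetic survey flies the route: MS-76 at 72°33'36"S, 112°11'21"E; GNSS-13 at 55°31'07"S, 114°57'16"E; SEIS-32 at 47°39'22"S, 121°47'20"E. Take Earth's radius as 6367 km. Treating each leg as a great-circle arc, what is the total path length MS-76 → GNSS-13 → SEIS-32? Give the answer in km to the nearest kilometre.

2890 km

MS-76: φ = -72.56000°, λ = +112.18917°
GNSS-13: φ = -55.51861°, λ = +114.95444°
SEIS-32: φ = -47.65611°, λ = +121.78889°
MS-76→GNSS-13: c = 0.298102 rad, d = 1898.01 km
GNSS-13→SEIS-32: c = 0.155789 rad, d = 991.91 km
Total = 1898.01 + 991.91 = 2889.92 km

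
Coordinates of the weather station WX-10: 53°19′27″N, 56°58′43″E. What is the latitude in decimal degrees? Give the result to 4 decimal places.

53.3242°N

53° + 19′/60 + 27″/3600 = 53 + 0.31667 + 0.00750 = 53.3242°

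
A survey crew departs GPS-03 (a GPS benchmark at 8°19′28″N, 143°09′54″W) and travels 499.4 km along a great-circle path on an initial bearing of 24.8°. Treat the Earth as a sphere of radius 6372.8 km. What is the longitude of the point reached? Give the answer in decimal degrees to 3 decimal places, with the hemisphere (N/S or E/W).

141.238°W

GPS-03: φ = +8.32444°, λ = -143.16500°
δ = d/R = 499.4/6372.8 = 0.078364 rad
φ₂ = arcsin(sin φ₁ cos δ + cos φ₁ sin δ cos θ)
   = arcsin(0.14478·0.99693 + 0.98946·0.07828·0.90778) = 12.39499°
λ₂ = λ₁ + atan2(sin θ sin δ cos φ₁, cos δ − sin φ₁ sin φ₂) = -141.23835°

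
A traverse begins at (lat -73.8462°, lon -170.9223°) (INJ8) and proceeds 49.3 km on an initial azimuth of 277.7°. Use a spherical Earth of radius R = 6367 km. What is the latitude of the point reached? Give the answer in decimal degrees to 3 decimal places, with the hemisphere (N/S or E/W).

δ = d/R = 49.3/6367 = 0.007743 rad
φ₂ = arcsin(sin φ₁ cos δ + cos φ₁ sin δ cos θ)
   = arcsin(-0.96052·0.99997 + 0.27822·0.00774·0.13399) = -73.78096°
λ₂ = λ₁ + atan2(sin θ sin δ cos φ₁, cos δ − sin φ₁ sin φ₂) = -172.49652°

73.781°S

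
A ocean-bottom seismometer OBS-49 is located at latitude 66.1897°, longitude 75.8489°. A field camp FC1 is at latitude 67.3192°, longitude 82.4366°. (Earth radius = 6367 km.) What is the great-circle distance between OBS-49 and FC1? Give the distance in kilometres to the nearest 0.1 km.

Δφ = 1.1295°,  Δλ = 6.5877°
a = sin²(Δφ/2) + cos φ₁ cos φ₂ sin²(Δλ/2) = 0.000611
c = 2·arcsin(√a) = 0.049444 rad = 2.8330°
d = R·c = 6367 × 0.049444 = 314.8 km

314.8 km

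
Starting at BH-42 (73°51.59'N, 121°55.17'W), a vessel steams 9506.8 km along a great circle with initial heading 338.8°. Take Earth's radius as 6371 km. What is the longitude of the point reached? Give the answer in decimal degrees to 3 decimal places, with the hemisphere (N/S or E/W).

80.566°E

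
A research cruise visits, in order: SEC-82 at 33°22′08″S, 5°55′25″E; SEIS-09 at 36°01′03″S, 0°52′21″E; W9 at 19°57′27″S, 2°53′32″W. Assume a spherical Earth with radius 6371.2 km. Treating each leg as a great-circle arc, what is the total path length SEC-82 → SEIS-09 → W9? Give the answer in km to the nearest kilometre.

2371 km

SEC-82: φ = -33.36889°, λ = +5.92361°
SEIS-09: φ = -36.01750°, λ = +0.87250°
W9: φ = -19.95750°, λ = -2.89222°
SEC-82→SEIS-09: c = 0.085951 rad, d = 547.61 km
SEIS-09→W9: c = 0.286170 rad, d = 1823.25 km
Total = 547.61 + 1823.25 = 2370.86 km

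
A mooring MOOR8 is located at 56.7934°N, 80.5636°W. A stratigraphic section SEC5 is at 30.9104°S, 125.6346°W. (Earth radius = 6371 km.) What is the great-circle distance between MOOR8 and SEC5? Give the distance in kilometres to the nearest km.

10633 km

Δφ = -87.7038°,  Δλ = -45.0710°
a = sin²(Δφ/2) + cos φ₁ cos φ₂ sin²(Δλ/2) = 0.548985
c = 2·arcsin(√a) = 1.668924 rad = 95.6223°
d = R·c = 6371 × 1.668924 = 10632.7 km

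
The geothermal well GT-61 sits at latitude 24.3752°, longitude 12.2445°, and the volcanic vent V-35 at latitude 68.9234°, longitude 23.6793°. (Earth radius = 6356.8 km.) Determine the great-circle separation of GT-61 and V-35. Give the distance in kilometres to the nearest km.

5001 km

Δφ = 44.5482°,  Δλ = 11.4348°
a = sin²(Δφ/2) + cos φ₁ cos φ₂ sin²(Δλ/2) = 0.146921
c = 2·arcsin(√a) = 0.786738 rad = 45.0768°
d = R·c = 6356.8 × 0.786738 = 5001.1 km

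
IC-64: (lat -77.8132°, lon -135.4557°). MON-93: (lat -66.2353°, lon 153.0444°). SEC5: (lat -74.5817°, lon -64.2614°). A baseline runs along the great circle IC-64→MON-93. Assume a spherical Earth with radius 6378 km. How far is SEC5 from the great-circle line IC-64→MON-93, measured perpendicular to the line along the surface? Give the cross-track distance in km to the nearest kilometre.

1038 km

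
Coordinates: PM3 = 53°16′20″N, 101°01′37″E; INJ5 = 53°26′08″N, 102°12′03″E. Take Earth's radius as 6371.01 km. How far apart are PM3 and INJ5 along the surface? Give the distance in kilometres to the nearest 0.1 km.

80.0 km

PM3: φ = +53.27222°, λ = +101.02694°
INJ5: φ = +53.43556°, λ = +102.20083°
Δφ = 0.1633°,  Δλ = 1.1739°
a = sin²(Δφ/2) + cos φ₁ cos φ₂ sin²(Δλ/2) = 0.000039
c = 2·arcsin(√a) = 0.012557 rad = 0.7194°
d = R·c = 6371.01 × 0.012557 = 80.0 km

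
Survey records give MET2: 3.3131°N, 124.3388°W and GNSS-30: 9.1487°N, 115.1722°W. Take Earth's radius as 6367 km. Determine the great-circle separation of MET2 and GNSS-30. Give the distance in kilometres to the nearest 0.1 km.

1202.1 km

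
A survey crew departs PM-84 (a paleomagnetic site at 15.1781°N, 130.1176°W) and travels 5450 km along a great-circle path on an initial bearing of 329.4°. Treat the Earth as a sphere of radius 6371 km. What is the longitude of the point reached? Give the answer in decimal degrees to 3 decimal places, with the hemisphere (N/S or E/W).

δ = d/R = 5450/6371 = 0.855439 rad
φ₂ = arcsin(sin φ₁ cos δ + cos φ₁ sin δ cos θ)
   = arcsin(0.26182·0.65589 + 0.96512·0.75486·0.86074) = 53.01549°
λ₂ = λ₁ + atan2(sin θ sin δ cos φ₁, cos δ − sin φ₁ sin φ₂) = -169.81416°

169.814°W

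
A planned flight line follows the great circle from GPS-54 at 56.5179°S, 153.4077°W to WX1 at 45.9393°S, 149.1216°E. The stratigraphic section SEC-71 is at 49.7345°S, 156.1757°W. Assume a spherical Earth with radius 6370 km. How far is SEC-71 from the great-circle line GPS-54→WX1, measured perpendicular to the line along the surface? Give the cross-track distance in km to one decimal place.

771.0 km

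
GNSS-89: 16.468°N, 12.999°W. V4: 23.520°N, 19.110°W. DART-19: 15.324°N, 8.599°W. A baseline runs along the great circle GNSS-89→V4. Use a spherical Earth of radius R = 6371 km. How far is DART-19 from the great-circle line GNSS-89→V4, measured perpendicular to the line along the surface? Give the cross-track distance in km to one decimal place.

δ₁₃ = central angle GNSS-89→DART-19 = 0.076506 rad  (haversine)
θ₁₃ = bearing GNSS-89→DART-19 = 104.517°,  θ₁₂ = bearing GNSS-89→V4 = 321.846°
dₓₜ = R·arcsin(sin δ₁₃ · sin(θ₁₃ − θ₁₂)) = 6371·arcsin(0.07643·sin(-217.329°)) = 295.385 km
|dₓₜ| = 295.385 km

295.4 km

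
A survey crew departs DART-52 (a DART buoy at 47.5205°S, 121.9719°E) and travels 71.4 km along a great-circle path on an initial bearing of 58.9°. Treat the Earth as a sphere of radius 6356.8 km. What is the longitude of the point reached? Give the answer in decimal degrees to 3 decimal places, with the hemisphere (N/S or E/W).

122.783°E

δ = d/R = 71.4/6356.8 = 0.011232 rad
φ₂ = arcsin(sin φ₁ cos δ + cos φ₁ sin δ cos θ)
   = arcsin(-0.73752·0.99994 + 0.67533·0.01123·0.51653) = -47.18521°
λ₂ = λ₁ + atan2(sin θ sin δ cos φ₁, cos δ − sin φ₁ sin φ₂) = 122.78272°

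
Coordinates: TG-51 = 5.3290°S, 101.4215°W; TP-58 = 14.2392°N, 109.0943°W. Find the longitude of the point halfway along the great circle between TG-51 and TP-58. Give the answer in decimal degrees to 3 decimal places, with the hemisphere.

Bx = cos φ₂ cos Δλ = 0.960599,  By = cos φ₂ sin Δλ = -0.129414
φₘ = atan2(sin φ₁ + sin φ₂, √((cos φ₁ + Bx)² + By²)) = 4.46506°
λₘ = λ₁ + atan2(By, cos φ₁ + Bx) = -105.20628°

105.206°W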